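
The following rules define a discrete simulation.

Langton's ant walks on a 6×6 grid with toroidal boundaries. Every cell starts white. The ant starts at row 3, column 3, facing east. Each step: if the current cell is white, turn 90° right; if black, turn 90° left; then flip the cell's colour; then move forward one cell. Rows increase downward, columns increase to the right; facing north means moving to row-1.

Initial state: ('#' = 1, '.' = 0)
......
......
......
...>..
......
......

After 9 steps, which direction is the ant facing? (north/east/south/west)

k=0  ......
......
......
...>..
......
......
k=1  ......
......
......
...#..
...v..
......
k=2  ......
......
......
...#..
..<#..
......
k=3  ......
......
......
..^#..
..##..
......
k=4  ......
......
......
..#>..
..##..
......
k=5  ......
......
...^..
..#...
..##..
......
k=6  ......
......
...#>.
..#...
..##..
......
k=7  ......
......
...##.
..#.v.
..##..
......
k=8  ......
......
...##.
..#<#.
..##..
......
k=9  ......
......
...^#.
..###.
..##..
......

north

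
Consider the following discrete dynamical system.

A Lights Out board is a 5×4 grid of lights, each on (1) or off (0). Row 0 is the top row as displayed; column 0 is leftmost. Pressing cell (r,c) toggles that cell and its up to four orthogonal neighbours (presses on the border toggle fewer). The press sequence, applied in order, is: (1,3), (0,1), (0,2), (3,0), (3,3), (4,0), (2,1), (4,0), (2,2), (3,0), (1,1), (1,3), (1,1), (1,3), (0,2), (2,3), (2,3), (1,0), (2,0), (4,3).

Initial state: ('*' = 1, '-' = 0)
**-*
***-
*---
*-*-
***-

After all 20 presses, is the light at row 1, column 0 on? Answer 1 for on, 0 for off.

1

t=0: **-*
***-
*---
*-*-
***-
t=1: **--
**-*
*--*
*-*-
***-
t=2: --*-
*--*
*--*
*-*-
***-
t=3: -*-*
*-**
*--*
*-*-
***-
t=4: -*-*
*-**
---*
-**-
-**-
t=5: -*-*
*-**
----
-*-*
-***
t=6: -*-*
*-**
----
**-*
*-**
t=7: -*-*
****
***-
*--*
*-**
t=8: -*-*
****
***-
---*
-***
t=9: -*-*
**-*
*--*
--**
-***
t=10: -*-*
**-*
---*
****
****
t=11: ---*
--**
-*-*
****
****
t=12: ----
----
-*--
****
****
t=13: -*--
***-
----
****
****
t=14: -*-*
**-*
---*
****
****
t=15: --*-
****
---*
****
****
t=16: --*-
***-
--*-
***-
****
t=17: --*-
****
---*
****
****
t=18: *-*-
--**
*--*
****
****
t=19: *-*-
*-**
-*-*
-***
****
t=20: *-*-
*-**
-*-*
-**-
**--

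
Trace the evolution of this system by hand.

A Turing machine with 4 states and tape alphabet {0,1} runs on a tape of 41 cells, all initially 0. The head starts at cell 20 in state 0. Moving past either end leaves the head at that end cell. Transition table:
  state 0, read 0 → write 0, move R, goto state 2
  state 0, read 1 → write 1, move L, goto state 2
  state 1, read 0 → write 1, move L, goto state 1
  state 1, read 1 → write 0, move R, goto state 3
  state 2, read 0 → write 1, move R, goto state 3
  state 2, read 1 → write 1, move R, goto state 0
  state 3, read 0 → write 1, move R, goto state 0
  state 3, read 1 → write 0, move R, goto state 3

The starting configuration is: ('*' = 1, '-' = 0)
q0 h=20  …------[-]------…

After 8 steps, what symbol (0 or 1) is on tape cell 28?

0

k=0  q0 h=20  …------[-]------…
k=1  q2 h=21  …------[-]------…
k=2  q3 h=22  …-----*[-]------…
k=3  q0 h=23  …----**[-]------…
k=4  q2 h=24  …---**-[-]------…
k=5  q3 h=25  …--**-*[-]------…
k=6  q0 h=26  …-**-**[-]------…
k=7  q2 h=27  …**-**-[-]------…
k=8  q3 h=28  …*-**-*[-]------…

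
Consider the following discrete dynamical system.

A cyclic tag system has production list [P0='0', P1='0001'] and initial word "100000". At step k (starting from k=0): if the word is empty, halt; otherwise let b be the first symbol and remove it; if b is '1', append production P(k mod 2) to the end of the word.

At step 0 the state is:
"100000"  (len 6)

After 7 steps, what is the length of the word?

k=0  "100000"  (len 6)
k=1  "000000"  (len 6)
k=2  "00000"  (len 5)
k=3  "0000"  (len 4)
k=4  "000"  (len 3)
k=5  "00"  (len 2)
k=6  "0"  (len 1)
k=7  (halted — word empty)

0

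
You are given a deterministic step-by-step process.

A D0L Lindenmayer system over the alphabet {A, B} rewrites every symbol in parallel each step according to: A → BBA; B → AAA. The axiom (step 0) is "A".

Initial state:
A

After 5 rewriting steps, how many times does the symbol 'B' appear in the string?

110

t=0: A
t=1: BBA
t=2: AAAAAABBA
t=3: BBABBABBABBABBABBAAAAAAABBA
t=4: AAAAAABBAAAAAAABBAAAAAAABBAAAAAAABBAAAAAAABBAAAAAAABBABBABBABBABBABBABBAAAAAAABBA
t=5: BBABBABBABBABBABBAAAAAAABBABBABBABBABBABBABBAAAAAAABBABBAB…ABBAAAAAAABBAAAAAAABBAAAAAAABBABBABBABBABBABBABBAAAAAAABBA  (len 243)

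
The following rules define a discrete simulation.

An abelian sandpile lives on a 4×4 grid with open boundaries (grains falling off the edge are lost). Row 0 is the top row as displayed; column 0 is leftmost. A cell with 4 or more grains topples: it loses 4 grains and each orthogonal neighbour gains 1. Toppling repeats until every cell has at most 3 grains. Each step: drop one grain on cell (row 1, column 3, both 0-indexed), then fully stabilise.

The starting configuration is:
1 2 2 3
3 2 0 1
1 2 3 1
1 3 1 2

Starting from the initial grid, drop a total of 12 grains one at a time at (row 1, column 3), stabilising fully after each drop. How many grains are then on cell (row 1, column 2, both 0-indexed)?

[0] 1 2 2 3
3 2 0 1
1 2 3 1
1 3 1 2
[1] 1 2 2 3
3 2 0 2
1 2 3 1
1 3 1 2
[2] 1 2 2 3
3 2 0 3
1 2 3 1
1 3 1 2
[3] 1 2 3 0
3 2 1 1
1 2 3 2
1 3 1 2
[4] 1 2 3 0
3 2 1 2
1 2 3 2
1 3 1 2
[5] 1 2 3 0
3 2 1 3
1 2 3 2
1 3 1 2
[6] 1 2 3 1
3 2 2 0
1 2 3 3
1 3 1 2
[7] 1 2 3 1
3 2 2 1
1 2 3 3
1 3 1 2
[8] 1 2 3 1
3 2 2 2
1 2 3 3
1 3 1 2
[9] 1 2 3 1
3 2 2 3
1 2 3 3
1 3 1 2
[10] 1 3 0 3
3 3 1 2
1 3 1 1
1 3 2 3
[11] 1 3 0 3
3 3 1 3
1 3 1 1
1 3 2 3
[12] 1 3 1 0
3 3 2 1
1 3 1 2
1 3 2 3

2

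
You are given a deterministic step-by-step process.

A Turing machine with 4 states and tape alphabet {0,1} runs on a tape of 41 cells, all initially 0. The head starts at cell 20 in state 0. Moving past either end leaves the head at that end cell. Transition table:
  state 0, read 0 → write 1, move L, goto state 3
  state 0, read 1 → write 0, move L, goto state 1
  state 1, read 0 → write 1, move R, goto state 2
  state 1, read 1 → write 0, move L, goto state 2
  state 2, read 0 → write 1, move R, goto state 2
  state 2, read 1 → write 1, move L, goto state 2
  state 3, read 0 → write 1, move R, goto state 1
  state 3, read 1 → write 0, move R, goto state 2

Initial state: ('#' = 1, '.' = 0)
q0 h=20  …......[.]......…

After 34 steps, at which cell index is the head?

0) q0 h=20  …......[.]......…
1) q3 h=19  …......[.]#.....…
2) q1 h=20  ….....#[#]......…
3) q2 h=19  …......[#]......…
4) q2 h=18  …......[.]#.....…
5) q2 h=19  ….....#[#]......…
6) q2 h=18  …......[#]#.....…
7) q2 h=17  …......[.]##....…
8) q2 h=18  ….....#[#]#.....…
9) q2 h=17  …......[#]##....…
10) q2 h=16  …......[.]###...…
11) q2 h=17  ….....#[#]##....…
12) q2 h=16  …......[#]###...…
13) q2 h=15  …......[.]####..…
14) q2 h=16  ….....#[#]###...…
15) q2 h=15  …......[#]####..…
16) q2 h=14  …......[.]#####.…
17) q2 h=15  ….....#[#]####..…
18) q2 h=14  …......[#]#####.…
19) q2 h=13  …......[.]######…
20) q2 h=14  ….....#[#]#####.…
21) q2 h=13  …......[#]######…
22) q2 h=12  …......[.]######…
23) q2 h=13  ….....#[#]######…
24) q2 h=12  …......[#]######…
25) q2 h=11  …......[.]######…
26) q2 h=12  ….....#[#]######…
27) q2 h=11  …......[#]######…
28) q2 h=10  …......[.]######…
29) q2 h=11  ….....#[#]######…
30) q2 h=10  …......[#]######…
31) q2 h= 9  …......[.]######…
32) q2 h=10  ….....#[#]######…
33) q2 h= 9  …......[#]######…
34) q2 h= 8  …......[.]######…

8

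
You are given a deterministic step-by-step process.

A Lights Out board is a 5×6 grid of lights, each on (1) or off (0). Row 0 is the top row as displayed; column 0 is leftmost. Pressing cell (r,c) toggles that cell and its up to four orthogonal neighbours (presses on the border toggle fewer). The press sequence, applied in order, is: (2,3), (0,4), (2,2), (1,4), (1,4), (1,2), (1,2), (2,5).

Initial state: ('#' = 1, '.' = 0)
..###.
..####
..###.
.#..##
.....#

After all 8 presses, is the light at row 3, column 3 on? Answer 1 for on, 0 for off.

gen 0: ..###.
..####
..###.
.#..##
.....#
gen 1: ..###.
..#.##
......
.#.###
.....#
gen 2: ..#..#
..#..#
......
.#.###
.....#
gen 3: ..#..#
.....#
.###..
.#####
.....#
gen 4: ..#.##
...##.
.####.
.#####
.....#
gen 5: ..#..#
.....#
.###..
.#####
.....#
gen 6: .....#
.###.#
.#.#..
.#####
.....#
gen 7: ..#..#
.....#
.###..
.#####
.....#
gen 8: ..#..#
......
.#####
.####.
.....#

1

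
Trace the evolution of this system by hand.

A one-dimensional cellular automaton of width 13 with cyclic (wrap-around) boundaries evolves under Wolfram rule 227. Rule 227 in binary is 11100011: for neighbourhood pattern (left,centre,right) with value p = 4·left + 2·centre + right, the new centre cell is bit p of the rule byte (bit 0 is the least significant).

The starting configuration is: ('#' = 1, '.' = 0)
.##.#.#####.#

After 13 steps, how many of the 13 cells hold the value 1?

9

0) .##.#.#####.#
1) #.##.#.#####.
2) .#.##.#.#####
3) #.#.##.#.####
4) ##.#.##.#.###
5) ###.#.##.#.##
6) ####.#.##.#.#
7) #####.#.##.#.
8) .#####.#.##.#
9) #.#####.#.##.
10) .#.#####.#.##
11) #.#.#####.#.#
12) ##.#.#####.#.
13) .##.#.#####.#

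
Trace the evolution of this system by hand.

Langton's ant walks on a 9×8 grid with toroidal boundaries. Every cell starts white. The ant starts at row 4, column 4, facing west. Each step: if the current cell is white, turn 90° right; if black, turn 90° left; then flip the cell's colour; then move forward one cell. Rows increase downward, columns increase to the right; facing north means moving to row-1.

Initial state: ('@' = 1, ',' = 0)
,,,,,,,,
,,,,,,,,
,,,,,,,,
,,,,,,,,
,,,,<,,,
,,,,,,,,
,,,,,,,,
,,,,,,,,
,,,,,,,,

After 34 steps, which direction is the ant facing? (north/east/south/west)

east

t=0: ,,,,,,,,
,,,,,,,,
,,,,,,,,
,,,,,,,,
,,,,<,,,
,,,,,,,,
,,,,,,,,
,,,,,,,,
,,,,,,,,
t=1: ,,,,,,,,
,,,,,,,,
,,,,,,,,
,,,,^,,,
,,,,@,,,
,,,,,,,,
,,,,,,,,
,,,,,,,,
,,,,,,,,
t=2: ,,,,,,,,
,,,,,,,,
,,,,,,,,
,,,,@>,,
,,,,@,,,
,,,,,,,,
,,,,,,,,
,,,,,,,,
,,,,,,,,
t=3: ,,,,,,,,
,,,,,,,,
,,,,,,,,
,,,,@@,,
,,,,@v,,
,,,,,,,,
,,,,,,,,
,,,,,,,,
,,,,,,,,
t=4: ,,,,,,,,
,,,,,,,,
,,,,,,,,
,,,,@@,,
,,,,<@,,
,,,,,,,,
,,,,,,,,
,,,,,,,,
,,,,,,,,
t=5: ,,,,,,,,
,,,,,,,,
,,,,,,,,
,,,,@@,,
,,,,,@,,
,,,,v,,,
,,,,,,,,
,,,,,,,,
,,,,,,,,
t=6: ,,,,,,,,
,,,,,,,,
,,,,,,,,
,,,,@@,,
,,,,,@,,
,,,<@,,,
,,,,,,,,
,,,,,,,,
,,,,,,,,
t=7: ,,,,,,,,
,,,,,,,,
,,,,,,,,
,,,,@@,,
,,,^,@,,
,,,@@,,,
,,,,,,,,
,,,,,,,,
,,,,,,,,
t=8: ,,,,,,,,
,,,,,,,,
,,,,,,,,
,,,,@@,,
,,,@>@,,
,,,@@,,,
,,,,,,,,
,,,,,,,,
,,,,,,,,
t=9: ,,,,,,,,
,,,,,,,,
,,,,,,,,
,,,,@@,,
,,,@@@,,
,,,@v,,,
,,,,,,,,
,,,,,,,,
,,,,,,,,
t=10: ,,,,,,,,
,,,,,,,,
,,,,,,,,
,,,,@@,,
,,,@@@,,
,,,@,>,,
,,,,,,,,
,,,,,,,,
,,,,,,,,
t=11: ,,,,,,,,
,,,,,,,,
,,,,,,,,
,,,,@@,,
,,,@@@,,
,,,@,@,,
,,,,,v,,
,,,,,,,,
,,,,,,,,
t=12: ,,,,,,,,
,,,,,,,,
,,,,,,,,
,,,,@@,,
,,,@@@,,
,,,@,@,,
,,,,<@,,
,,,,,,,,
,,,,,,,,
t=13: ,,,,,,,,
,,,,,,,,
,,,,,,,,
,,,,@@,,
,,,@@@,,
,,,@^@,,
,,,,@@,,
,,,,,,,,
,,,,,,,,
t=14: ,,,,,,,,
,,,,,,,,
,,,,,,,,
,,,,@@,,
,,,@@@,,
,,,@@>,,
,,,,@@,,
,,,,,,,,
,,,,,,,,
t=15: ,,,,,,,,
,,,,,,,,
,,,,,,,,
,,,,@@,,
,,,@@^,,
,,,@@,,,
,,,,@@,,
,,,,,,,,
,,,,,,,,
t=16: ,,,,,,,,
,,,,,,,,
,,,,,,,,
,,,,@@,,
,,,@<,,,
,,,@@,,,
,,,,@@,,
,,,,,,,,
,,,,,,,,
t=17: ,,,,,,,,
,,,,,,,,
,,,,,,,,
,,,,@@,,
,,,@,,,,
,,,@v,,,
,,,,@@,,
,,,,,,,,
,,,,,,,,
t=18: ,,,,,,,,
,,,,,,,,
,,,,,,,,
,,,,@@,,
,,,@,,,,
,,,@,>,,
,,,,@@,,
,,,,,,,,
,,,,,,,,
t=19: ,,,,,,,,
,,,,,,,,
,,,,,,,,
,,,,@@,,
,,,@,,,,
,,,@,@,,
,,,,@v,,
,,,,,,,,
,,,,,,,,
t=20: ,,,,,,,,
,,,,,,,,
,,,,,,,,
,,,,@@,,
,,,@,,,,
,,,@,@,,
,,,,@,>,
,,,,,,,,
,,,,,,,,
t=21: ,,,,,,,,
,,,,,,,,
,,,,,,,,
,,,,@@,,
,,,@,,,,
,,,@,@,,
,,,,@,@,
,,,,,,v,
,,,,,,,,
t=22: ,,,,,,,,
,,,,,,,,
,,,,,,,,
,,,,@@,,
,,,@,,,,
,,,@,@,,
,,,,@,@,
,,,,,<@,
,,,,,,,,
t=23: ,,,,,,,,
,,,,,,,,
,,,,,,,,
,,,,@@,,
,,,@,,,,
,,,@,@,,
,,,,@^@,
,,,,,@@,
,,,,,,,,
t=24: ,,,,,,,,
,,,,,,,,
,,,,,,,,
,,,,@@,,
,,,@,,,,
,,,@,@,,
,,,,@@>,
,,,,,@@,
,,,,,,,,
t=25: ,,,,,,,,
,,,,,,,,
,,,,,,,,
,,,,@@,,
,,,@,,,,
,,,@,@^,
,,,,@@,,
,,,,,@@,
,,,,,,,,
t=26: ,,,,,,,,
,,,,,,,,
,,,,,,,,
,,,,@@,,
,,,@,,,,
,,,@,@@>
,,,,@@,,
,,,,,@@,
,,,,,,,,
t=27: ,,,,,,,,
,,,,,,,,
,,,,,,,,
,,,,@@,,
,,,@,,,,
,,,@,@@@
,,,,@@,v
,,,,,@@,
,,,,,,,,
t=28: ,,,,,,,,
,,,,,,,,
,,,,,,,,
,,,,@@,,
,,,@,,,,
,,,@,@@@
,,,,@@<@
,,,,,@@,
,,,,,,,,
t=29: ,,,,,,,,
,,,,,,,,
,,,,,,,,
,,,,@@,,
,,,@,,,,
,,,@,@^@
,,,,@@@@
,,,,,@@,
,,,,,,,,
t=30: ,,,,,,,,
,,,,,,,,
,,,,,,,,
,,,,@@,,
,,,@,,,,
,,,@,<,@
,,,,@@@@
,,,,,@@,
,,,,,,,,
t=31: ,,,,,,,,
,,,,,,,,
,,,,,,,,
,,,,@@,,
,,,@,,,,
,,,@,,,@
,,,,@v@@
,,,,,@@,
,,,,,,,,
t=32: ,,,,,,,,
,,,,,,,,
,,,,,,,,
,,,,@@,,
,,,@,,,,
,,,@,,,@
,,,,@,>@
,,,,,@@,
,,,,,,,,
t=33: ,,,,,,,,
,,,,,,,,
,,,,,,,,
,,,,@@,,
,,,@,,,,
,,,@,,^@
,,,,@,,@
,,,,,@@,
,,,,,,,,
t=34: ,,,,,,,,
,,,,,,,,
,,,,,,,,
,,,,@@,,
,,,@,,,,
,,,@,,@>
,,,,@,,@
,,,,,@@,
,,,,,,,,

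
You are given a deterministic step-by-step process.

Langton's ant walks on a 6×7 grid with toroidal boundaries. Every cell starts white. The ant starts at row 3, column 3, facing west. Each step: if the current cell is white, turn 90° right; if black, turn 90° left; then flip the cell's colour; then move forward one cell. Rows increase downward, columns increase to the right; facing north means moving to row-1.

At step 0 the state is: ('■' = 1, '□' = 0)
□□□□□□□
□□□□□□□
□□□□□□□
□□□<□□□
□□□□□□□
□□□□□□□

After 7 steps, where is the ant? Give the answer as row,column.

3,2

step 0: □□□□□□□
□□□□□□□
□□□□□□□
□□□<□□□
□□□□□□□
□□□□□□□
step 1: □□□□□□□
□□□□□□□
□□□^□□□
□□□■□□□
□□□□□□□
□□□□□□□
step 2: □□□□□□□
□□□□□□□
□□□■>□□
□□□■□□□
□□□□□□□
□□□□□□□
step 3: □□□□□□□
□□□□□□□
□□□■■□□
□□□■v□□
□□□□□□□
□□□□□□□
step 4: □□□□□□□
□□□□□□□
□□□■■□□
□□□<■□□
□□□□□□□
□□□□□□□
step 5: □□□□□□□
□□□□□□□
□□□■■□□
□□□□■□□
□□□v□□□
□□□□□□□
step 6: □□□□□□□
□□□□□□□
□□□■■□□
□□□□■□□
□□<■□□□
□□□□□□□
step 7: □□□□□□□
□□□□□□□
□□□■■□□
□□^□■□□
□□■■□□□
□□□□□□□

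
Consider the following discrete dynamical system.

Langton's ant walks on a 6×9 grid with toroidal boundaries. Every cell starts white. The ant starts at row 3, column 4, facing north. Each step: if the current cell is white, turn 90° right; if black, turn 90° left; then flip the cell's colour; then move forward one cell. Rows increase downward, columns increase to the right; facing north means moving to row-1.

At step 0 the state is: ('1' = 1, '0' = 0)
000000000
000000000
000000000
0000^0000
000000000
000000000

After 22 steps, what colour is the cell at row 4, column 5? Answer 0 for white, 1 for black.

1

gen 0: 000000000
000000000
000000000
0000^0000
000000000
000000000
gen 1: 000000000
000000000
000000000
00001>000
000000000
000000000
gen 2: 000000000
000000000
000000000
000011000
00000v000
000000000
gen 3: 000000000
000000000
000000000
000011000
0000<1000
000000000
gen 4: 000000000
000000000
000000000
0000^1000
000011000
000000000
gen 5: 000000000
000000000
000000000
000<01000
000011000
000000000
gen 6: 000000000
000000000
000^00000
000101000
000011000
000000000
gen 7: 000000000
000000000
0001>0000
000101000
000011000
000000000
gen 8: 000000000
000000000
000110000
0001v1000
000011000
000000000
gen 9: 000000000
000000000
000110000
000<11000
000011000
000000000
gen 10: 000000000
000000000
000110000
000011000
000v11000
000000000
gen 11: 000000000
000000000
000110000
000011000
00<111000
000000000
gen 12: 000000000
000000000
000110000
00^011000
001111000
000000000
gen 13: 000000000
000000000
000110000
001>11000
001111000
000000000
gen 14: 000000000
000000000
000110000
001111000
001v11000
000000000
gen 15: 000000000
000000000
000110000
001111000
0010>1000
000000000
gen 16: 000000000
000000000
000110000
0011^1000
001001000
000000000
gen 17: 000000000
000000000
000110000
001<01000
001001000
000000000
gen 18: 000000000
000000000
000110000
001001000
001v01000
000000000
gen 19: 000000000
000000000
000110000
001001000
00<101000
000000000
gen 20: 000000000
000000000
000110000
001001000
000101000
00v000000
gen 21: 000000000
000000000
000110000
001001000
000101000
0<1000000
gen 22: 000000000
000000000
000110000
001001000
0^0101000
011000000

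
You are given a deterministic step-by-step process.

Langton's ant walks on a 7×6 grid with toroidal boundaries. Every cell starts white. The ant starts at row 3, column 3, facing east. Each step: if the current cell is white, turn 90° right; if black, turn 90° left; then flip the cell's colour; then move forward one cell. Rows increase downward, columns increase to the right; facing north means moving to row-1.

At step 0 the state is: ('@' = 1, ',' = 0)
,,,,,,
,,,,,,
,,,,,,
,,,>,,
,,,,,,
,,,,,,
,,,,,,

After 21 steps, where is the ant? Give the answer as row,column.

0,1

k=0  ,,,,,,
,,,,,,
,,,,,,
,,,>,,
,,,,,,
,,,,,,
,,,,,,
k=1  ,,,,,,
,,,,,,
,,,,,,
,,,@,,
,,,v,,
,,,,,,
,,,,,,
k=2  ,,,,,,
,,,,,,
,,,,,,
,,,@,,
,,<@,,
,,,,,,
,,,,,,
k=3  ,,,,,,
,,,,,,
,,,,,,
,,^@,,
,,@@,,
,,,,,,
,,,,,,
k=4  ,,,,,,
,,,,,,
,,,,,,
,,@>,,
,,@@,,
,,,,,,
,,,,,,
k=5  ,,,,,,
,,,,,,
,,,^,,
,,@,,,
,,@@,,
,,,,,,
,,,,,,
k=6  ,,,,,,
,,,,,,
,,,@>,
,,@,,,
,,@@,,
,,,,,,
,,,,,,
k=7  ,,,,,,
,,,,,,
,,,@@,
,,@,v,
,,@@,,
,,,,,,
,,,,,,
k=8  ,,,,,,
,,,,,,
,,,@@,
,,@<@,
,,@@,,
,,,,,,
,,,,,,
k=9  ,,,,,,
,,,,,,
,,,^@,
,,@@@,
,,@@,,
,,,,,,
,,,,,,
k=10  ,,,,,,
,,,,,,
,,<,@,
,,@@@,
,,@@,,
,,,,,,
,,,,,,
k=11  ,,,,,,
,,^,,,
,,@,@,
,,@@@,
,,@@,,
,,,,,,
,,,,,,
k=12  ,,,,,,
,,@>,,
,,@,@,
,,@@@,
,,@@,,
,,,,,,
,,,,,,
k=13  ,,,,,,
,,@@,,
,,@v@,
,,@@@,
,,@@,,
,,,,,,
,,,,,,
k=14  ,,,,,,
,,@@,,
,,<@@,
,,@@@,
,,@@,,
,,,,,,
,,,,,,
k=15  ,,,,,,
,,@@,,
,,,@@,
,,v@@,
,,@@,,
,,,,,,
,,,,,,
k=16  ,,,,,,
,,@@,,
,,,@@,
,,,>@,
,,@@,,
,,,,,,
,,,,,,
k=17  ,,,,,,
,,@@,,
,,,^@,
,,,,@,
,,@@,,
,,,,,,
,,,,,,
k=18  ,,,,,,
,,@@,,
,,<,@,
,,,,@,
,,@@,,
,,,,,,
,,,,,,
k=19  ,,,,,,
,,^@,,
,,@,@,
,,,,@,
,,@@,,
,,,,,,
,,,,,,
k=20  ,,,,,,
,<,@,,
,,@,@,
,,,,@,
,,@@,,
,,,,,,
,,,,,,
k=21  ,^,,,,
,@,@,,
,,@,@,
,,,,@,
,,@@,,
,,,,,,
,,,,,,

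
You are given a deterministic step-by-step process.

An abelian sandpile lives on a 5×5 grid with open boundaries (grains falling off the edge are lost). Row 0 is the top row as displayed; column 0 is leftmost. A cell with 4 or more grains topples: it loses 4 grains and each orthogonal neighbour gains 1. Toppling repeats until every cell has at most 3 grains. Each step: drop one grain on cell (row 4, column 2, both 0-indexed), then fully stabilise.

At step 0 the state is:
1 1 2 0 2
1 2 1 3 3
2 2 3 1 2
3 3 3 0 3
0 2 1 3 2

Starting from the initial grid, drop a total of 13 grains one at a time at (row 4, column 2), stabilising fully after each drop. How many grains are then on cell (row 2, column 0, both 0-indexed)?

0) 1 1 2 0 2
1 2 1 3 3
2 2 3 1 2
3 3 3 0 3
0 2 1 3 2
1) 1 1 2 0 2
1 2 1 3 3
2 2 3 1 2
3 3 3 0 3
0 2 2 3 2
2) 1 1 2 0 2
1 2 1 3 3
2 2 3 1 2
3 3 3 0 3
0 2 3 3 2
3) 1 1 2 0 2
2 3 2 3 3
0 1 1 2 2
1 3 2 2 3
2 0 3 0 3
4) 1 1 2 0 2
2 3 2 3 3
0 1 1 2 2
1 3 3 2 3
2 1 0 1 3
5) 1 1 2 0 2
2 3 2 3 3
0 1 1 2 2
1 3 3 2 3
2 1 1 1 3
6) 1 1 2 0 2
2 3 2 3 3
0 1 1 2 2
1 3 3 2 3
2 1 2 1 3
7) 1 1 2 0 2
2 3 2 3 3
0 1 1 2 2
1 3 3 2 3
2 1 3 1 3
8) 1 1 2 0 2
2 3 2 3 3
0 2 2 2 2
2 0 1 3 3
2 3 1 2 3
9) 1 1 2 0 2
2 3 2 3 3
0 2 2 2 2
2 0 1 3 3
2 3 2 2 3
10) 1 1 2 0 2
2 3 2 3 3
0 2 2 2 2
2 0 1 3 3
2 3 3 2 3
11) 1 1 2 0 2
2 3 2 3 3
0 2 2 2 2
2 1 2 3 3
3 0 1 3 3
12) 1 1 2 0 2
2 3 2 3 3
0 2 2 2 2
2 1 2 3 3
3 0 2 3 3
13) 1 1 2 0 2
2 3 2 3 3
0 2 2 2 2
2 1 2 3 3
3 0 3 3 3

0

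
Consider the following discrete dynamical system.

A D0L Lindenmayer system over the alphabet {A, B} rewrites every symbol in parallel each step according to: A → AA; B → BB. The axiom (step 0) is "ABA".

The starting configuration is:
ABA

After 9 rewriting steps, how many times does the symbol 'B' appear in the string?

512

gen 0: ABA
gen 1: AABBAA
gen 2: AAAABBBBAAAA
gen 3: AAAAAAAABBBBBBBBAAAAAAAA
gen 4: AAAAAAAAAAAAAAAABBBBBBBBBBBBBBBBAAAAAAAAAAAAAAAA
gen 5: AAAAAAAAAAAAAAAAAAAAAAAAAAAAAAAABBBBBBBBBBBBBBBBBBBBBBBBBBBBBBBBAAAAAAAAAAAAAAAAAAAAAAAAAAAAAAAA
gen 6: AAAAAAAAAAAAAAAAAAAAAAAAAAAAAAAAAAAAAAAAAAAAAAAAAAAAAAAAAA…AAAAAAAAAAAAAAAAAAAAAAAAAAAAAAAAAAAAAAAAAAAAAAAAAAAAAAAAAA  (len 192)
gen 7: AAAAAAAAAAAAAAAAAAAAAAAAAAAAAAAAAAAAAAAAAAAAAAAAAAAAAAAAAA…AAAAAAAAAAAAAAAAAAAAAAAAAAAAAAAAAAAAAAAAAAAAAAAAAAAAAAAAAA  (len 384)
gen 8: AAAAAAAAAAAAAAAAAAAAAAAAAAAAAAAAAAAAAAAAAAAAAAAAAAAAAAAAAA…AAAAAAAAAAAAAAAAAAAAAAAAAAAAAAAAAAAAAAAAAAAAAAAAAAAAAAAAAA  (len 768)
gen 9: AAAAAAAAAAAAAAAAAAAAAAAAAAAAAAAAAAAAAAAAAAAAAAAAAAAAAAAAAA…AAAAAAAAAAAAAAAAAAAAAAAAAAAAAAAAAAAAAAAAAAAAAAAAAAAAAAAAAA  (len 1536)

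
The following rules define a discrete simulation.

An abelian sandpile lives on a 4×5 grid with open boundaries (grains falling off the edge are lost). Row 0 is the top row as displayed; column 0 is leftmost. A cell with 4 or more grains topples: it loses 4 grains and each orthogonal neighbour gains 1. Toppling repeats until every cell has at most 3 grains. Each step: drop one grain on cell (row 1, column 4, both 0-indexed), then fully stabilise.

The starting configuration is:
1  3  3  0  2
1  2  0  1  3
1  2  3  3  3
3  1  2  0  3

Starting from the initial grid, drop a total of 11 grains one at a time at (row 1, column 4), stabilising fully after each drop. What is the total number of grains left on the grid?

step 0: 1  3  3  0  2
1  2  0  1  3
1  2  3  3  3
3  1  2  0  3
step 1: 1  3  3  0  3
1  2  1  3  1
1  3  0  1  2
3  1  3  2  0
step 2: 1  3  3  0  3
1  2  1  3  2
1  3  0  1  2
3  1  3  2  0
step 3: 1  3  3  0  3
1  2  1  3  3
1  3  0  1  2
3  1  3  2  0
step 4: 1  3  3  2  0
1  2  2  0  2
1  3  0  2  3
3  1  3  2  0
step 5: 1  3  3  2  0
1  2  2  0  3
1  3  0  2  3
3  1  3  2  0
step 6: 1  3  3  2  1
1  2  2  1  1
1  3  0  3  0
3  1  3  2  1
step 7: 1  3  3  2  1
1  2  2  1  2
1  3  0  3  0
3  1  3  2  1
step 8: 1  3  3  2  1
1  2  2  1  3
1  3  0  3  0
3  1  3  2  1
step 9: 1  3  3  2  2
1  2  2  2  0
1  3  0  3  1
3  1  3  2  1
step 10: 1  3  3  2  2
1  2  2  2  1
1  3  0  3  1
3  1  3  2  1
step 11: 1  3  3  2  2
1  2  2  2  2
1  3  0  3  1
3  1  3  2  1

38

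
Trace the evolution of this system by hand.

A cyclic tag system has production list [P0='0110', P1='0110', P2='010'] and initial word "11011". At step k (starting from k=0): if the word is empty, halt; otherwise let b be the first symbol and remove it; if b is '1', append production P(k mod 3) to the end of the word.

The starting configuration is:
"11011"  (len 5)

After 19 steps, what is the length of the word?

28

[0] "11011"  (len 5)
[1] "10110110"  (len 8)
[2] "01101100110"  (len 11)
[3] "1101100110"  (len 10)
[4] "1011001100110"  (len 13)
[5] "0110011001100110"  (len 16)
[6] "110011001100110"  (len 15)
[7] "100110011001100110"  (len 18)
[8] "001100110011001100110"  (len 21)
[9] "01100110011001100110"  (len 20)
[10] "1100110011001100110"  (len 19)
[11] "1001100110011001100110"  (len 22)
[12] "001100110011001100110010"  (len 24)
[13] "01100110011001100110010"  (len 23)
[14] "1100110011001100110010"  (len 22)
[15] "100110011001100110010010"  (len 24)
[16] "001100110011001100100100110"  (len 27)
[17] "01100110011001100100100110"  (len 26)
[18] "1100110011001100100100110"  (len 25)
[19] "1001100110011001001001100110"  (len 28)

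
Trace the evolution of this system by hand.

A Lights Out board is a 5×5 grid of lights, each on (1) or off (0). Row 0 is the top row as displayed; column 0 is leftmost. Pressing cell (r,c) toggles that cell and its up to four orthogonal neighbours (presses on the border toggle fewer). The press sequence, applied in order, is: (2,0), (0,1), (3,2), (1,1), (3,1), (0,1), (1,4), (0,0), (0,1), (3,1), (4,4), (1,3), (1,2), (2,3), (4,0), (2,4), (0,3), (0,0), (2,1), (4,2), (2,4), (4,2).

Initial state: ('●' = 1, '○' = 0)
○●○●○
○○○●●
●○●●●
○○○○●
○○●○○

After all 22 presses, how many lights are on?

16

[0] ○●○●○
○○○●●
●○●●●
○○○○●
○○●○○
[1] ○●○●○
●○○●●
○●●●●
●○○○●
○○●○○
[2] ●○●●○
●●○●●
○●●●●
●○○○●
○○●○○
[3] ●○●●○
●●○●●
○●○●●
●●●●●
○○○○○
[4] ●●●●○
○○●●●
○○○●●
●●●●●
○○○○○
[5] ●●●●○
○○●●●
○●○●●
○○○●●
○●○○○
[6] ○○○●○
○●●●●
○●○●●
○○○●●
○●○○○
[7] ○○○●●
○●●○○
○●○●○
○○○●●
○●○○○
[8] ●●○●●
●●●○○
○●○●○
○○○●●
○●○○○
[9] ○○●●●
●○●○○
○●○●○
○○○●●
○●○○○
[10] ○○●●●
●○●○○
○○○●○
●●●●●
○○○○○
[11] ○○●●●
●○●○○
○○○●○
●●●●○
○○○●●
[12] ○○●○●
●○○●●
○○○○○
●●●●○
○○○●●
[13] ○○○○●
●●●○●
○○●○○
●●●●○
○○○●●
[14] ○○○○●
●●●●●
○○○●●
●●●○○
○○○●●
[15] ○○○○●
●●●●●
○○○●●
○●●○○
●●○●●
[16] ○○○○●
●●●●○
○○○○○
○●●○●
●●○●●
[17] ○○●●○
●●●○○
○○○○○
○●●○●
●●○●●
[18] ●●●●○
○●●○○
○○○○○
○●●○●
●●○●●
[19] ●●●●○
○○●○○
●●●○○
○○●○●
●●○●●
[20] ●●●●○
○○●○○
●●●○○
○○○○●
●○●○●
[21] ●●●●○
○○●○●
●●●●●
○○○○○
●○●○●
[22] ●●●●○
○○●○●
●●●●●
○○●○○
●●○●●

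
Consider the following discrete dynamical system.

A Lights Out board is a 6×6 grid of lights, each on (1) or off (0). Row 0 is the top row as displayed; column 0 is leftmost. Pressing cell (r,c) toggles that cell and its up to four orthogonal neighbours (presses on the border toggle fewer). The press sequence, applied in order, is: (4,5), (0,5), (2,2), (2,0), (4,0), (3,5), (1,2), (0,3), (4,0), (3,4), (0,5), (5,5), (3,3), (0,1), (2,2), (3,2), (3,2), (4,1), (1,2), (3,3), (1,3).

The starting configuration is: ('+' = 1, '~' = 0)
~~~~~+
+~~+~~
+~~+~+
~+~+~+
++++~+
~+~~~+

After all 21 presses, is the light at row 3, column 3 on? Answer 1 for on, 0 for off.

0

gen 0: ~~~~~+
+~~+~~
+~~+~+
~+~+~+
++++~+
~+~~~+
gen 1: ~~~~~+
+~~+~~
+~~+~+
~+~+~~
+++++~
~+~~~~
gen 2: ~~~~+~
+~~+~+
+~~+~+
~+~+~~
+++++~
~+~~~~
gen 3: ~~~~+~
+~++~+
+++~~+
~+++~~
+++++~
~+~~~~
gen 4: ~~~~+~
~~++~+
~~+~~+
++++~~
+++++~
~+~~~~
gen 5: ~~~~+~
~~++~+
~~+~~+
~+++~~
~~+++~
++~~~~
gen 6: ~~~~+~
~~++~+
~~+~~~
~+++++
~~++++
++~~~~
gen 7: ~~+~+~
~+~~~+
~~~~~~
~+++++
~~++++
++~~~~
gen 8: ~~~+~~
~+~+~+
~~~~~~
~+++++
~~++++
++~~~~
gen 9: ~~~+~~
~+~+~+
~~~~~~
++++++
++++++
~+~~~~
gen 10: ~~~+~~
~+~+~+
~~~~+~
+++~~~
++++~+
~+~~~~
gen 11: ~~~+++
~+~+~~
~~~~+~
+++~~~
++++~+
~+~~~~
gen 12: ~~~+++
~+~+~~
~~~~+~
+++~~~
++++~~
~+~~++
gen 13: ~~~+++
~+~+~~
~~~++~
++~++~
+++~~~
~+~~++
gen 14: ++++++
~~~+~~
~~~++~
++~++~
+++~~~
~+~~++
gen 15: ++++++
~~++~~
~++~+~
+++++~
+++~~~
~+~~++
gen 16: ++++++
~~++~~
~+~~+~
+~~~+~
++~~~~
~+~~++
gen 17: ++++++
~~++~~
~++~+~
+++++~
+++~~~
~+~~++
gen 18: ++++++
~~++~~
~++~+~
+~+++~
~~~~~~
~~~~++
gen 19: ++~+++
~+~~~~
~+~~+~
+~+++~
~~~~~~
~~~~++
gen 20: ++~+++
~+~~~~
~+~++~
+~~~~~
~~~+~~
~~~~++
gen 21: ++~~++
~++++~
~+~~+~
+~~~~~
~~~+~~
~~~~++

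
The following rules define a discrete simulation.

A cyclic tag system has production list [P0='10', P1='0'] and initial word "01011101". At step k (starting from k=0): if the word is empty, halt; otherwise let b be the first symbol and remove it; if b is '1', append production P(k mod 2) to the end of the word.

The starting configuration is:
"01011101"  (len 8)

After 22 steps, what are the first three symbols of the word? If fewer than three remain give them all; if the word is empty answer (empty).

[0] "01011101"  (len 8)
[1] "1011101"  (len 7)
[2] "0111010"  (len 7)
[3] "111010"  (len 6)
[4] "110100"  (len 6)
[5] "1010010"  (len 7)
[6] "0100100"  (len 7)
[7] "100100"  (len 6)
[8] "001000"  (len 6)
[9] "01000"  (len 5)
[10] "1000"  (len 4)
[11] "00010"  (len 5)
[12] "0010"  (len 4)
[13] "010"  (len 3)
[14] "10"  (len 2)
[15] "010"  (len 3)
[16] "10"  (len 2)
[17] "010"  (len 3)
[18] "10"  (len 2)
[19] "010"  (len 3)
[20] "10"  (len 2)
[21] "010"  (len 3)
[22] "10"  (len 2)

10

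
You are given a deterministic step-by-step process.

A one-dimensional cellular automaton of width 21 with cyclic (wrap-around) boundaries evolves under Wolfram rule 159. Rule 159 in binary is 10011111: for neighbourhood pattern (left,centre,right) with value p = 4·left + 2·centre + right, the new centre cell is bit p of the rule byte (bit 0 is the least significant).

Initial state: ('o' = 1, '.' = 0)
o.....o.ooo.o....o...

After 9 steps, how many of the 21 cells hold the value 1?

19

t=0: o.....o.ooo.o....o...
t=1: ooooooo.oo..ooooooooo
t=2: oooooo..o.ooooooooooo
t=3: ooooo.ooo.ooooooooooo
t=4: oooo..oo..ooooooooooo
t=5: ooo.ooo.ooooooooooooo
t=6: oo..oo..ooooooooooooo
t=7: o.ooo.ooooooooooooooo
t=8: ..oo..ooooooooooooooo
t=9: ooo.oooooooooooooooo.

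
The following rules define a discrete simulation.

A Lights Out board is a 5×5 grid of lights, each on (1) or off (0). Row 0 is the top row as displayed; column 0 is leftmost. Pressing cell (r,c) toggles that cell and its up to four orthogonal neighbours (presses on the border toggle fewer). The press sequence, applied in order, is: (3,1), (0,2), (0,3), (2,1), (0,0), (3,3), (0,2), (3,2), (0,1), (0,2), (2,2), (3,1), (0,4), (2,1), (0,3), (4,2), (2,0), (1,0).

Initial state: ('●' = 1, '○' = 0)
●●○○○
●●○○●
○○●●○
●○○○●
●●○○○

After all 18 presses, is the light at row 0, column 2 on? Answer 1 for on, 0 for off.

0

step 0: ●●○○○
●●○○●
○○●●○
●○○○●
●●○○○
step 1: ●●○○○
●●○○●
○●●●○
○●●○●
●○○○○
step 2: ●○●●○
●●●○●
○●●●○
○●●○●
●○○○○
step 3: ●○○○●
●●●●●
○●●●○
○●●○●
●○○○○
step 4: ●○○○●
●○●●●
●○○●○
○○●○●
●○○○○
step 5: ○●○○●
○○●●●
●○○●○
○○●○●
●○○○○
step 6: ○●○○●
○○●●●
●○○○○
○○○●○
●○○●○
step 7: ○○●●●
○○○●●
●○○○○
○○○●○
●○○●○
step 8: ○○●●●
○○○●●
●○●○○
○●●○○
●○●●○
step 9: ●●○●●
○●○●●
●○●○○
○●●○○
●○●●○
step 10: ●○●○●
○●●●●
●○●○○
○●●○○
●○●●○
step 11: ●○●○●
○●○●●
●●○●○
○●○○○
●○●●○
step 12: ●○●○●
○●○●●
●○○●○
●○●○○
●●●●○
step 13: ●○●●○
○●○●○
●○○●○
●○●○○
●●●●○
step 14: ●○●●○
○○○●○
○●●●○
●●●○○
●●●●○
step 15: ●○○○●
○○○○○
○●●●○
●●●○○
●●●●○
step 16: ●○○○●
○○○○○
○●●●○
●●○○○
●○○○○
step 17: ●○○○●
●○○○○
●○●●○
○●○○○
●○○○○
step 18: ○○○○●
○●○○○
○○●●○
○●○○○
●○○○○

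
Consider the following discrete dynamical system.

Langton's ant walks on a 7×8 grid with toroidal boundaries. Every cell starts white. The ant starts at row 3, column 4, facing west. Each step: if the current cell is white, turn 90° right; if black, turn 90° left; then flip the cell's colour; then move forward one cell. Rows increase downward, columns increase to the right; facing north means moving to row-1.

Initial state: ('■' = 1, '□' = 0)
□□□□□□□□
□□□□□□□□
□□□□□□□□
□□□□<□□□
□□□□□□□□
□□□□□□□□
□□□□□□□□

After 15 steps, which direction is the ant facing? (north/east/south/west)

gen 0: □□□□□□□□
□□□□□□□□
□□□□□□□□
□□□□<□□□
□□□□□□□□
□□□□□□□□
□□□□□□□□
gen 1: □□□□□□□□
□□□□□□□□
□□□□^□□□
□□□□■□□□
□□□□□□□□
□□□□□□□□
□□□□□□□□
gen 2: □□□□□□□□
□□□□□□□□
□□□□■>□□
□□□□■□□□
□□□□□□□□
□□□□□□□□
□□□□□□□□
gen 3: □□□□□□□□
□□□□□□□□
□□□□■■□□
□□□□■v□□
□□□□□□□□
□□□□□□□□
□□□□□□□□
gen 4: □□□□□□□□
□□□□□□□□
□□□□■■□□
□□□□<■□□
□□□□□□□□
□□□□□□□□
□□□□□□□□
gen 5: □□□□□□□□
□□□□□□□□
□□□□■■□□
□□□□□■□□
□□□□v□□□
□□□□□□□□
□□□□□□□□
gen 6: □□□□□□□□
□□□□□□□□
□□□□■■□□
□□□□□■□□
□□□<■□□□
□□□□□□□□
□□□□□□□□
gen 7: □□□□□□□□
□□□□□□□□
□□□□■■□□
□□□^□■□□
□□□■■□□□
□□□□□□□□
□□□□□□□□
gen 8: □□□□□□□□
□□□□□□□□
□□□□■■□□
□□□■>■□□
□□□■■□□□
□□□□□□□□
□□□□□□□□
gen 9: □□□□□□□□
□□□□□□□□
□□□□■■□□
□□□■■■□□
□□□■v□□□
□□□□□□□□
□□□□□□□□
gen 10: □□□□□□□□
□□□□□□□□
□□□□■■□□
□□□■■■□□
□□□■□>□□
□□□□□□□□
□□□□□□□□
gen 11: □□□□□□□□
□□□□□□□□
□□□□■■□□
□□□■■■□□
□□□■□■□□
□□□□□v□□
□□□□□□□□
gen 12: □□□□□□□□
□□□□□□□□
□□□□■■□□
□□□■■■□□
□□□■□■□□
□□□□<■□□
□□□□□□□□
gen 13: □□□□□□□□
□□□□□□□□
□□□□■■□□
□□□■■■□□
□□□■^■□□
□□□□■■□□
□□□□□□□□
gen 14: □□□□□□□□
□□□□□□□□
□□□□■■□□
□□□■■■□□
□□□■■>□□
□□□□■■□□
□□□□□□□□
gen 15: □□□□□□□□
□□□□□□□□
□□□□■■□□
□□□■■^□□
□□□■■□□□
□□□□■■□□
□□□□□□□□

north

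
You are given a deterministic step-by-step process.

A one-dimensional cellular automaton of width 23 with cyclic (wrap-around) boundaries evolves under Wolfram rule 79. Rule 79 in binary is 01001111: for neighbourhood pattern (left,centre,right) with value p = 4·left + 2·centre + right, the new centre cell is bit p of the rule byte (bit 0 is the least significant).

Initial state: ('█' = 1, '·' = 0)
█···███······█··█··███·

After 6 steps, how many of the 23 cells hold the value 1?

13

[0] █···███······█··█··███·
[1] █·███·█·██████·██·██·█·
[2] █·█·█·█·█····█·██·██·█·
[3] █·█·█·█·█·████·██·██·█·
[4] █·█·█·█·█·█··█·██·██·█·
[5] █·█·█·█·█·█·██·██·██·█·
[6] █·█·█·█·█·█·██·██·██·█·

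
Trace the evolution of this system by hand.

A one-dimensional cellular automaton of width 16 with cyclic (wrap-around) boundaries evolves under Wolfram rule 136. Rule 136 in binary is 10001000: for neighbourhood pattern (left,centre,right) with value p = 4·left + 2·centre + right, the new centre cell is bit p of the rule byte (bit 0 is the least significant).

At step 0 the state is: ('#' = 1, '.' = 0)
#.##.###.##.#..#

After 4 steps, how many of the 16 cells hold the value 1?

0

k=0  #.##.###.##.#..#
k=1  ..#..##..#.....#
k=2  .....#..........
k=3  ................
k=4  ................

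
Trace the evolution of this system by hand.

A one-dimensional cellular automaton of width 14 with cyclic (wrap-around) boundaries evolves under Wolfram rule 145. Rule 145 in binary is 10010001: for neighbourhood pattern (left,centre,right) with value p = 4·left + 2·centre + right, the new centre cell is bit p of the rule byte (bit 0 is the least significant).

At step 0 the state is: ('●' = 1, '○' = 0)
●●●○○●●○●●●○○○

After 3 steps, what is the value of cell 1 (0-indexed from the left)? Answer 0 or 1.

0) ●●●○○●●○●●●○○○
1) ○●○●○○○○○●○●●○
2) ○○○○●●●●○○○○○●
3) ●●●○○●●○●●●●○○

1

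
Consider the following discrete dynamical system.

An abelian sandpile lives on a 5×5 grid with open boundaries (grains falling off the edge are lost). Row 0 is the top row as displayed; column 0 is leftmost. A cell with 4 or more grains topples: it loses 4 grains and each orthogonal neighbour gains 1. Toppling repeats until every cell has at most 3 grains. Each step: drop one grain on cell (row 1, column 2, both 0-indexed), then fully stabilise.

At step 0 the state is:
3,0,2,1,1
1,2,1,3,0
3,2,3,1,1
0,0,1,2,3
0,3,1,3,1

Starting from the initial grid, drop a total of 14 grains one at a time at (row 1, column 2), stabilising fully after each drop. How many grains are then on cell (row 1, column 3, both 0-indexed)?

2

k=0  3,0,2,1,1
1,2,1,3,0
3,2,3,1,1
0,0,1,2,3
0,3,1,3,1
k=1  3,0,2,1,1
1,2,2,3,0
3,2,3,1,1
0,0,1,2,3
0,3,1,3,1
k=2  3,0,2,1,1
1,2,3,3,0
3,2,3,1,1
0,0,1,2,3
0,3,1,3,1
k=3  3,0,3,2,1
1,3,2,0,1
3,3,0,3,1
0,0,2,2,3
0,3,1,3,1
k=4  3,0,3,2,1
1,3,3,0,1
3,3,0,3,1
0,0,2,2,3
0,3,1,3,1
k=5  3,2,0,3,1
3,1,2,1,1
0,1,2,3,1
1,1,2,2,3
0,3,1,3,1
k=6  3,2,0,3,1
3,1,3,1,1
0,1,2,3,1
1,1,2,2,3
0,3,1,3,1
k=7  3,2,1,3,1
3,2,0,2,1
0,1,3,3,1
1,1,2,2,3
0,3,1,3,1
k=8  3,2,1,3,1
3,2,1,2,1
0,1,3,3,1
1,1,2,2,3
0,3,1,3,1
k=9  3,2,1,3,1
3,2,2,2,1
0,1,3,3,1
1,1,2,2,3
0,3,1,3,1
k=10  3,2,1,3,1
3,2,3,2,1
0,1,3,3,1
1,1,2,2,3
0,3,1,3,1
k=11  3,2,3,0,2
3,3,2,1,2
0,2,1,1,2
1,1,3,3,3
0,3,1,3,1
k=12  3,2,3,0,2
3,3,3,1,2
0,2,1,1,2
1,1,3,3,3
0,3,1,3,1
k=13  1,1,1,1,2
1,2,2,2,2
1,3,2,1,2
1,1,3,3,3
0,3,1,3,1
k=14  1,1,1,1,2
1,2,3,2,2
1,3,2,1,2
1,1,3,3,3
0,3,1,3,1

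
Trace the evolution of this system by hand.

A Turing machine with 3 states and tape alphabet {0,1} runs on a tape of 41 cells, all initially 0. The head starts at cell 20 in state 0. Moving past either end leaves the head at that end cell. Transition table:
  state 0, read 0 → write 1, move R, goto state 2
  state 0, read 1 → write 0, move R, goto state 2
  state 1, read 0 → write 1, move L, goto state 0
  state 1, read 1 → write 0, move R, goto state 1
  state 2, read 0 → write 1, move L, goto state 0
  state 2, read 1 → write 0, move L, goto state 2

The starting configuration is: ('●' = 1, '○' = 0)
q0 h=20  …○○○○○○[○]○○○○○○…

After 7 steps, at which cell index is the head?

19

gen 0: q0 h=20  …○○○○○○[○]○○○○○○…
gen 1: q2 h=21  …○○○○○●[○]○○○○○○…
gen 2: q0 h=20  …○○○○○○[●]●○○○○○…
gen 3: q2 h=21  …○○○○○○[●]○○○○○○…
gen 4: q2 h=20  …○○○○○○[○]○○○○○○…
gen 5: q0 h=19  …○○○○○○[○]●○○○○○…
gen 6: q2 h=20  …○○○○○●[●]○○○○○○…
gen 7: q2 h=19  …○○○○○○[●]○○○○○○…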